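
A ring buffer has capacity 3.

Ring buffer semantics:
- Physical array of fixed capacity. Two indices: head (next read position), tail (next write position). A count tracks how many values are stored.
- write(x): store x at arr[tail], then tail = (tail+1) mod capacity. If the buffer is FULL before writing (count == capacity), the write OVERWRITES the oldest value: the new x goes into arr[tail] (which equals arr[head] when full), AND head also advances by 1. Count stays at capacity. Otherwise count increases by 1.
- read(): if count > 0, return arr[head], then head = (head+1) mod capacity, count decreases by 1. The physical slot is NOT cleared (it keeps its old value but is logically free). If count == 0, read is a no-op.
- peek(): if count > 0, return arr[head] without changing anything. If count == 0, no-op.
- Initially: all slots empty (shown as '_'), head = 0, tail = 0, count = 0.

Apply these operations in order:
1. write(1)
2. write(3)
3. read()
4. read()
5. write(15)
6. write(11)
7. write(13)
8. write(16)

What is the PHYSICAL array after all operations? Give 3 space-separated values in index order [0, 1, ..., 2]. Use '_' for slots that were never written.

After op 1 (write(1)): arr=[1 _ _] head=0 tail=1 count=1
After op 2 (write(3)): arr=[1 3 _] head=0 tail=2 count=2
After op 3 (read()): arr=[1 3 _] head=1 tail=2 count=1
After op 4 (read()): arr=[1 3 _] head=2 tail=2 count=0
After op 5 (write(15)): arr=[1 3 15] head=2 tail=0 count=1
After op 6 (write(11)): arr=[11 3 15] head=2 tail=1 count=2
After op 7 (write(13)): arr=[11 13 15] head=2 tail=2 count=3
After op 8 (write(16)): arr=[11 13 16] head=0 tail=0 count=3

Answer: 11 13 16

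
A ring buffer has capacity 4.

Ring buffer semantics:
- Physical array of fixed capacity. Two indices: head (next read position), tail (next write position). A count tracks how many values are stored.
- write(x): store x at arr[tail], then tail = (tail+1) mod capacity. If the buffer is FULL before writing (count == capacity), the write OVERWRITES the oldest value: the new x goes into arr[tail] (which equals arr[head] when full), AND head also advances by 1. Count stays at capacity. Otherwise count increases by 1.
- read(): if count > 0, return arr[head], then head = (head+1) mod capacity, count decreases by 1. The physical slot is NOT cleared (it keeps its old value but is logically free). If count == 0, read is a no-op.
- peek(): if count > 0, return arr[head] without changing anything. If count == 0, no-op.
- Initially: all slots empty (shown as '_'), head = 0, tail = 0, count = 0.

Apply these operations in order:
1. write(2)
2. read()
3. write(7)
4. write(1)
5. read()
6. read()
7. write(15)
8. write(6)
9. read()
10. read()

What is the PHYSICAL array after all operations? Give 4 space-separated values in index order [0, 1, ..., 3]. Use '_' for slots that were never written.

After op 1 (write(2)): arr=[2 _ _ _] head=0 tail=1 count=1
After op 2 (read()): arr=[2 _ _ _] head=1 tail=1 count=0
After op 3 (write(7)): arr=[2 7 _ _] head=1 tail=2 count=1
After op 4 (write(1)): arr=[2 7 1 _] head=1 tail=3 count=2
After op 5 (read()): arr=[2 7 1 _] head=2 tail=3 count=1
After op 6 (read()): arr=[2 7 1 _] head=3 tail=3 count=0
After op 7 (write(15)): arr=[2 7 1 15] head=3 tail=0 count=1
After op 8 (write(6)): arr=[6 7 1 15] head=3 tail=1 count=2
After op 9 (read()): arr=[6 7 1 15] head=0 tail=1 count=1
After op 10 (read()): arr=[6 7 1 15] head=1 tail=1 count=0

Answer: 6 7 1 15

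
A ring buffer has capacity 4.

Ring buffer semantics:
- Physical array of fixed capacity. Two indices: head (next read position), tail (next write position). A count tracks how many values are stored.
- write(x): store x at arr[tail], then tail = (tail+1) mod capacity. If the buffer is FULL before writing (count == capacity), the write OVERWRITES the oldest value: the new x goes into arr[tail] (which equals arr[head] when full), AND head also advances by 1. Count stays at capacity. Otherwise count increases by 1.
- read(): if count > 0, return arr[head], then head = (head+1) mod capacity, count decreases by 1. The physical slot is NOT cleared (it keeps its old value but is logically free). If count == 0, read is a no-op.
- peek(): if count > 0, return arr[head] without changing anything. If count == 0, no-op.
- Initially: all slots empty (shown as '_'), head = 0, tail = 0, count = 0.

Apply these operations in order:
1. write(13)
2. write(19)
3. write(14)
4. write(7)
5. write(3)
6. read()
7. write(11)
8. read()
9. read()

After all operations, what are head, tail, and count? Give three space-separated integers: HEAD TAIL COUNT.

Answer: 0 2 2

Derivation:
After op 1 (write(13)): arr=[13 _ _ _] head=0 tail=1 count=1
After op 2 (write(19)): arr=[13 19 _ _] head=0 tail=2 count=2
After op 3 (write(14)): arr=[13 19 14 _] head=0 tail=3 count=3
After op 4 (write(7)): arr=[13 19 14 7] head=0 tail=0 count=4
After op 5 (write(3)): arr=[3 19 14 7] head=1 tail=1 count=4
After op 6 (read()): arr=[3 19 14 7] head=2 tail=1 count=3
After op 7 (write(11)): arr=[3 11 14 7] head=2 tail=2 count=4
After op 8 (read()): arr=[3 11 14 7] head=3 tail=2 count=3
After op 9 (read()): arr=[3 11 14 7] head=0 tail=2 count=2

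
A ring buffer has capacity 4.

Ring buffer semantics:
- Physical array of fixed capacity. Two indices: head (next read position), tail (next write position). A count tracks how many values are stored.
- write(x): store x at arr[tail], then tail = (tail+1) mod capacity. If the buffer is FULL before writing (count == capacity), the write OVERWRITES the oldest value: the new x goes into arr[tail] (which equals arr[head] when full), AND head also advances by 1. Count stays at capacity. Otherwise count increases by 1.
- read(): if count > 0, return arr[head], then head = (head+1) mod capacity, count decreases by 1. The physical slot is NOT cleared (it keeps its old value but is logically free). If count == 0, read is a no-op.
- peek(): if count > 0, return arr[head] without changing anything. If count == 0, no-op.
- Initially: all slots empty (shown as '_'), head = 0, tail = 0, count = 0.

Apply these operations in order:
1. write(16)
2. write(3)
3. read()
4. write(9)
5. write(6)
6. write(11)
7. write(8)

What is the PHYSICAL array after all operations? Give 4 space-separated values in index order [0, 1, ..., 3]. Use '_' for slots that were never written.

Answer: 11 8 9 6

Derivation:
After op 1 (write(16)): arr=[16 _ _ _] head=0 tail=1 count=1
After op 2 (write(3)): arr=[16 3 _ _] head=0 tail=2 count=2
After op 3 (read()): arr=[16 3 _ _] head=1 tail=2 count=1
After op 4 (write(9)): arr=[16 3 9 _] head=1 tail=3 count=2
After op 5 (write(6)): arr=[16 3 9 6] head=1 tail=0 count=3
After op 6 (write(11)): arr=[11 3 9 6] head=1 tail=1 count=4
After op 7 (write(8)): arr=[11 8 9 6] head=2 tail=2 count=4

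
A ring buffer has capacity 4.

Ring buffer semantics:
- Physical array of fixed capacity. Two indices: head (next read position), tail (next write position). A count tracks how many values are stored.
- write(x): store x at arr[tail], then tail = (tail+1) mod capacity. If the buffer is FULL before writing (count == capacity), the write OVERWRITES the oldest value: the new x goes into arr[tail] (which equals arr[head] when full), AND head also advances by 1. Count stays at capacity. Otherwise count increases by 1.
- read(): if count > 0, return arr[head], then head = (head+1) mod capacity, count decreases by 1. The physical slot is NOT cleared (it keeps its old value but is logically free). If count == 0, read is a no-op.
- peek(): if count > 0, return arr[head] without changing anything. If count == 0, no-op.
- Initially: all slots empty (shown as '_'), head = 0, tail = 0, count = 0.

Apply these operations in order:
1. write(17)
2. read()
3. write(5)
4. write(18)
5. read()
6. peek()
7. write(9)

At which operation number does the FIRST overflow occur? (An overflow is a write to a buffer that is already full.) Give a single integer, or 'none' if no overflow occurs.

Answer: none

Derivation:
After op 1 (write(17)): arr=[17 _ _ _] head=0 tail=1 count=1
After op 2 (read()): arr=[17 _ _ _] head=1 tail=1 count=0
After op 3 (write(5)): arr=[17 5 _ _] head=1 tail=2 count=1
After op 4 (write(18)): arr=[17 5 18 _] head=1 tail=3 count=2
After op 5 (read()): arr=[17 5 18 _] head=2 tail=3 count=1
After op 6 (peek()): arr=[17 5 18 _] head=2 tail=3 count=1
After op 7 (write(9)): arr=[17 5 18 9] head=2 tail=0 count=2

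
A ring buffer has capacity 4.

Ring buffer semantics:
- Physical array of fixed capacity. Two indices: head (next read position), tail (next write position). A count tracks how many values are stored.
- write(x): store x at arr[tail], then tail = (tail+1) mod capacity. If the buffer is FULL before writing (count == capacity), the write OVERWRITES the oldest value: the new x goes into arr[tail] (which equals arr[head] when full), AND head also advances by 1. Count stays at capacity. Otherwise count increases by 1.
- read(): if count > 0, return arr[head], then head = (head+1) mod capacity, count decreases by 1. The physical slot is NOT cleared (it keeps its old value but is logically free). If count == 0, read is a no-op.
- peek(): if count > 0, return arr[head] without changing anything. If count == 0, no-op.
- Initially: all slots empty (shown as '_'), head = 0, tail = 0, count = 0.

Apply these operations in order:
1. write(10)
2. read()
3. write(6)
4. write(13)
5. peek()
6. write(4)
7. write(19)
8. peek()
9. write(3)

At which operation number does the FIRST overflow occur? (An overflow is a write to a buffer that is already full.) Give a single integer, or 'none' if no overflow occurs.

Answer: 9

Derivation:
After op 1 (write(10)): arr=[10 _ _ _] head=0 tail=1 count=1
After op 2 (read()): arr=[10 _ _ _] head=1 tail=1 count=0
After op 3 (write(6)): arr=[10 6 _ _] head=1 tail=2 count=1
After op 4 (write(13)): arr=[10 6 13 _] head=1 tail=3 count=2
After op 5 (peek()): arr=[10 6 13 _] head=1 tail=3 count=2
After op 6 (write(4)): arr=[10 6 13 4] head=1 tail=0 count=3
After op 7 (write(19)): arr=[19 6 13 4] head=1 tail=1 count=4
After op 8 (peek()): arr=[19 6 13 4] head=1 tail=1 count=4
After op 9 (write(3)): arr=[19 3 13 4] head=2 tail=2 count=4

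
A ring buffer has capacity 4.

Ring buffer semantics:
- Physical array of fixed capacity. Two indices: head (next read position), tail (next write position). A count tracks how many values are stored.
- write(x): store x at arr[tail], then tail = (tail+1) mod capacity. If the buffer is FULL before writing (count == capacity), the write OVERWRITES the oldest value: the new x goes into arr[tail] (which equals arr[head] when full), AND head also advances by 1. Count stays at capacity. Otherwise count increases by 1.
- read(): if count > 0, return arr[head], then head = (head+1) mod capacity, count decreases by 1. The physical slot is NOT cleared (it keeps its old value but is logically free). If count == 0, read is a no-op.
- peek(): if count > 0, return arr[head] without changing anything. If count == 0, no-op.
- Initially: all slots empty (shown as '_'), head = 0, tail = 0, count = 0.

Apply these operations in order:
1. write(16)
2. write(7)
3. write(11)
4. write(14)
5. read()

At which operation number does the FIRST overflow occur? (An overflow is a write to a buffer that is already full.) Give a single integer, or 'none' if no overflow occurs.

Answer: none

Derivation:
After op 1 (write(16)): arr=[16 _ _ _] head=0 tail=1 count=1
After op 2 (write(7)): arr=[16 7 _ _] head=0 tail=2 count=2
After op 3 (write(11)): arr=[16 7 11 _] head=0 tail=3 count=3
After op 4 (write(14)): arr=[16 7 11 14] head=0 tail=0 count=4
After op 5 (read()): arr=[16 7 11 14] head=1 tail=0 count=3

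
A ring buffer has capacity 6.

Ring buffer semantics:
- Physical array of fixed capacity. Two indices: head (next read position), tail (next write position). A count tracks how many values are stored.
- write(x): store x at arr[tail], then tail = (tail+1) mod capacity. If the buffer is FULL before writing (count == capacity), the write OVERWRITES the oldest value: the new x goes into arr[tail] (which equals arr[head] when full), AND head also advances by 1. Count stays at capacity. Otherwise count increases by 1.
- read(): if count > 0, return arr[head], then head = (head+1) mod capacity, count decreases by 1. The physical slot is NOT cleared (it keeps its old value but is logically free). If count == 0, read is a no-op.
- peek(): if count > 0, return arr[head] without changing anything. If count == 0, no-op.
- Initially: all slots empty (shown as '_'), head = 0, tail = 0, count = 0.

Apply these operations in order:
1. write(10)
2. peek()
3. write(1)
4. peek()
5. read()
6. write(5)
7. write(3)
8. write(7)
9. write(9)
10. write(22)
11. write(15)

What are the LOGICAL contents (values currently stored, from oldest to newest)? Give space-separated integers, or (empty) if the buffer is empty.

After op 1 (write(10)): arr=[10 _ _ _ _ _] head=0 tail=1 count=1
After op 2 (peek()): arr=[10 _ _ _ _ _] head=0 tail=1 count=1
After op 3 (write(1)): arr=[10 1 _ _ _ _] head=0 tail=2 count=2
After op 4 (peek()): arr=[10 1 _ _ _ _] head=0 tail=2 count=2
After op 5 (read()): arr=[10 1 _ _ _ _] head=1 tail=2 count=1
After op 6 (write(5)): arr=[10 1 5 _ _ _] head=1 tail=3 count=2
After op 7 (write(3)): arr=[10 1 5 3 _ _] head=1 tail=4 count=3
After op 8 (write(7)): arr=[10 1 5 3 7 _] head=1 tail=5 count=4
After op 9 (write(9)): arr=[10 1 5 3 7 9] head=1 tail=0 count=5
After op 10 (write(22)): arr=[22 1 5 3 7 9] head=1 tail=1 count=6
After op 11 (write(15)): arr=[22 15 5 3 7 9] head=2 tail=2 count=6

Answer: 5 3 7 9 22 15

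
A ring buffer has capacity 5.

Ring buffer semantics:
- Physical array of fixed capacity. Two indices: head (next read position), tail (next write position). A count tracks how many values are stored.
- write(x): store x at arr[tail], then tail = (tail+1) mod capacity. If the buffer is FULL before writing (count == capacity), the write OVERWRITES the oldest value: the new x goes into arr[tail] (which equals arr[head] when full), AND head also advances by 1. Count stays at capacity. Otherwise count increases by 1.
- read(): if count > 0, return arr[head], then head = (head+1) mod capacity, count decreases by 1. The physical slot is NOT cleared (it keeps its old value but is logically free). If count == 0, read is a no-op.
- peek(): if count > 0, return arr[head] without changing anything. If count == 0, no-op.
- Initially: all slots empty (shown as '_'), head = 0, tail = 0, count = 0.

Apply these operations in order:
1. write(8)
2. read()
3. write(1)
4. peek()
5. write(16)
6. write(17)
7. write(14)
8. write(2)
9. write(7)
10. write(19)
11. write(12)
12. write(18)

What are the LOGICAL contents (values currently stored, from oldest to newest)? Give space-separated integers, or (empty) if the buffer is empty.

After op 1 (write(8)): arr=[8 _ _ _ _] head=0 tail=1 count=1
After op 2 (read()): arr=[8 _ _ _ _] head=1 tail=1 count=0
After op 3 (write(1)): arr=[8 1 _ _ _] head=1 tail=2 count=1
After op 4 (peek()): arr=[8 1 _ _ _] head=1 tail=2 count=1
After op 5 (write(16)): arr=[8 1 16 _ _] head=1 tail=3 count=2
After op 6 (write(17)): arr=[8 1 16 17 _] head=1 tail=4 count=3
After op 7 (write(14)): arr=[8 1 16 17 14] head=1 tail=0 count=4
After op 8 (write(2)): arr=[2 1 16 17 14] head=1 tail=1 count=5
After op 9 (write(7)): arr=[2 7 16 17 14] head=2 tail=2 count=5
After op 10 (write(19)): arr=[2 7 19 17 14] head=3 tail=3 count=5
After op 11 (write(12)): arr=[2 7 19 12 14] head=4 tail=4 count=5
After op 12 (write(18)): arr=[2 7 19 12 18] head=0 tail=0 count=5

Answer: 2 7 19 12 18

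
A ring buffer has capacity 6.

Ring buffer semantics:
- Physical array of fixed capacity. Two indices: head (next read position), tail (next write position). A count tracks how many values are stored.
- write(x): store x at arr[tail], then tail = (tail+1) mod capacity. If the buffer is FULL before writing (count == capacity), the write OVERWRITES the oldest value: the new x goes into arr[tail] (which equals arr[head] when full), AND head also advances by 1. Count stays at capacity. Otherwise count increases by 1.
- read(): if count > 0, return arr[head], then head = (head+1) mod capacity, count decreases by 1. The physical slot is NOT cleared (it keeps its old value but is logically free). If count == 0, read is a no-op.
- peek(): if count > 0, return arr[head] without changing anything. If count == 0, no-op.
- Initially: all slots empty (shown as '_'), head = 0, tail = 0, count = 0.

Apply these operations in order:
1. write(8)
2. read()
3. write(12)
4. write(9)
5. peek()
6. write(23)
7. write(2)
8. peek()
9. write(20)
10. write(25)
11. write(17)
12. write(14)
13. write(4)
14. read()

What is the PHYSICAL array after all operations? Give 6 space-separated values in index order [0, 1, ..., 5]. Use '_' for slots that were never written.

After op 1 (write(8)): arr=[8 _ _ _ _ _] head=0 tail=1 count=1
After op 2 (read()): arr=[8 _ _ _ _ _] head=1 tail=1 count=0
After op 3 (write(12)): arr=[8 12 _ _ _ _] head=1 tail=2 count=1
After op 4 (write(9)): arr=[8 12 9 _ _ _] head=1 tail=3 count=2
After op 5 (peek()): arr=[8 12 9 _ _ _] head=1 tail=3 count=2
After op 6 (write(23)): arr=[8 12 9 23 _ _] head=1 tail=4 count=3
After op 7 (write(2)): arr=[8 12 9 23 2 _] head=1 tail=5 count=4
After op 8 (peek()): arr=[8 12 9 23 2 _] head=1 tail=5 count=4
After op 9 (write(20)): arr=[8 12 9 23 2 20] head=1 tail=0 count=5
After op 10 (write(25)): arr=[25 12 9 23 2 20] head=1 tail=1 count=6
After op 11 (write(17)): arr=[25 17 9 23 2 20] head=2 tail=2 count=6
After op 12 (write(14)): arr=[25 17 14 23 2 20] head=3 tail=3 count=6
After op 13 (write(4)): arr=[25 17 14 4 2 20] head=4 tail=4 count=6
After op 14 (read()): arr=[25 17 14 4 2 20] head=5 tail=4 count=5

Answer: 25 17 14 4 2 20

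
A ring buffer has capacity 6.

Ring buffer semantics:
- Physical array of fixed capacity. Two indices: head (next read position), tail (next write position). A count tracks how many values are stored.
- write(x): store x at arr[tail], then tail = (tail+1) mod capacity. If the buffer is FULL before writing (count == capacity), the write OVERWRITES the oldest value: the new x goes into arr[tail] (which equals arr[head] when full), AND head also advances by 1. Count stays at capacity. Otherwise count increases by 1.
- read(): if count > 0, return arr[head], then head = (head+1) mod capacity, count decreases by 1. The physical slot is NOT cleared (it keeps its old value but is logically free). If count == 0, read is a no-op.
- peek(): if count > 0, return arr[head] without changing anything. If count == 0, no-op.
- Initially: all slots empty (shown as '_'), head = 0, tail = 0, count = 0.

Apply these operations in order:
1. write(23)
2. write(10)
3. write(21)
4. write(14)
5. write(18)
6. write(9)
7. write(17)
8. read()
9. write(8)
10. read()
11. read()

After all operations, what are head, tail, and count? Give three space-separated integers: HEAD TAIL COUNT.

Answer: 4 2 4

Derivation:
After op 1 (write(23)): arr=[23 _ _ _ _ _] head=0 tail=1 count=1
After op 2 (write(10)): arr=[23 10 _ _ _ _] head=0 tail=2 count=2
After op 3 (write(21)): arr=[23 10 21 _ _ _] head=0 tail=3 count=3
After op 4 (write(14)): arr=[23 10 21 14 _ _] head=0 tail=4 count=4
After op 5 (write(18)): arr=[23 10 21 14 18 _] head=0 tail=5 count=5
After op 6 (write(9)): arr=[23 10 21 14 18 9] head=0 tail=0 count=6
After op 7 (write(17)): arr=[17 10 21 14 18 9] head=1 tail=1 count=6
After op 8 (read()): arr=[17 10 21 14 18 9] head=2 tail=1 count=5
After op 9 (write(8)): arr=[17 8 21 14 18 9] head=2 tail=2 count=6
After op 10 (read()): arr=[17 8 21 14 18 9] head=3 tail=2 count=5
After op 11 (read()): arr=[17 8 21 14 18 9] head=4 tail=2 count=4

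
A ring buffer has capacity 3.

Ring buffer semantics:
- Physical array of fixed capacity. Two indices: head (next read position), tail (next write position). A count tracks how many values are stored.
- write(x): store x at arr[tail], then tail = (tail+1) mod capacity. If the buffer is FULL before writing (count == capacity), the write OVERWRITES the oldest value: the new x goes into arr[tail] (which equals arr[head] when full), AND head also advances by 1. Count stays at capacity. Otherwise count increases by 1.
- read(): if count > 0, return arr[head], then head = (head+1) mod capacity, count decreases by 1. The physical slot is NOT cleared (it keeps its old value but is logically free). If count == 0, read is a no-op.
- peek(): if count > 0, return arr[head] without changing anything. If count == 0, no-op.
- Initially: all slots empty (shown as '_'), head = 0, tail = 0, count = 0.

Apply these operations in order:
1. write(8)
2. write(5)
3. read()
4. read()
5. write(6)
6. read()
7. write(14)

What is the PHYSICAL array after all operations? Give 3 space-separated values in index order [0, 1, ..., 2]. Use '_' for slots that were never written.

Answer: 14 5 6

Derivation:
After op 1 (write(8)): arr=[8 _ _] head=0 tail=1 count=1
After op 2 (write(5)): arr=[8 5 _] head=0 tail=2 count=2
After op 3 (read()): arr=[8 5 _] head=1 tail=2 count=1
After op 4 (read()): arr=[8 5 _] head=2 tail=2 count=0
After op 5 (write(6)): arr=[8 5 6] head=2 tail=0 count=1
After op 6 (read()): arr=[8 5 6] head=0 tail=0 count=0
After op 7 (write(14)): arr=[14 5 6] head=0 tail=1 count=1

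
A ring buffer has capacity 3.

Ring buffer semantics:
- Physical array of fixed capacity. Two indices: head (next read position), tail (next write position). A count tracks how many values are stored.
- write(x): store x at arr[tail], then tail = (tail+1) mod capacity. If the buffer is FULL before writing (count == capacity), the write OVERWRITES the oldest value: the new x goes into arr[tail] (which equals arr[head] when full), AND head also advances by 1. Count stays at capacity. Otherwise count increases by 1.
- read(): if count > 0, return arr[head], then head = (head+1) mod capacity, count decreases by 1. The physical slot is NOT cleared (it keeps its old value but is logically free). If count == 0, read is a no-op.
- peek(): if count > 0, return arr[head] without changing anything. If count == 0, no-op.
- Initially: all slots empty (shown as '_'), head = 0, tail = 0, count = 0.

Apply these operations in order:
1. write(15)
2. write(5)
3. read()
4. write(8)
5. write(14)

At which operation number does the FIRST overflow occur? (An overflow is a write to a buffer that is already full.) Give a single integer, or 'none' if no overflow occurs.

After op 1 (write(15)): arr=[15 _ _] head=0 tail=1 count=1
After op 2 (write(5)): arr=[15 5 _] head=0 tail=2 count=2
After op 3 (read()): arr=[15 5 _] head=1 tail=2 count=1
After op 4 (write(8)): arr=[15 5 8] head=1 tail=0 count=2
After op 5 (write(14)): arr=[14 5 8] head=1 tail=1 count=3

Answer: none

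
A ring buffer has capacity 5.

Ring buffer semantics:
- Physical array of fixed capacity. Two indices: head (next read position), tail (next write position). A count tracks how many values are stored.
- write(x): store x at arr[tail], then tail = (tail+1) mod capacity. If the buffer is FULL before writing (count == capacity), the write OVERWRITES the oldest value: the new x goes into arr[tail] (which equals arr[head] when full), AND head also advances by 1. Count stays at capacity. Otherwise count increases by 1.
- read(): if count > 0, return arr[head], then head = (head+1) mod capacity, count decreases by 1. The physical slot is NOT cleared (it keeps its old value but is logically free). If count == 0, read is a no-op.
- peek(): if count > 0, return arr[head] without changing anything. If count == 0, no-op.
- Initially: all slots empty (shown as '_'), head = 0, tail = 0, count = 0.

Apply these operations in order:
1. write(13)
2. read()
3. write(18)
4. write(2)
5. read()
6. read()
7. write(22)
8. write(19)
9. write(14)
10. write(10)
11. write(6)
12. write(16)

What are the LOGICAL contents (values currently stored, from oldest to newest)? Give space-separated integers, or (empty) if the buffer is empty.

Answer: 19 14 10 6 16

Derivation:
After op 1 (write(13)): arr=[13 _ _ _ _] head=0 tail=1 count=1
After op 2 (read()): arr=[13 _ _ _ _] head=1 tail=1 count=0
After op 3 (write(18)): arr=[13 18 _ _ _] head=1 tail=2 count=1
After op 4 (write(2)): arr=[13 18 2 _ _] head=1 tail=3 count=2
After op 5 (read()): arr=[13 18 2 _ _] head=2 tail=3 count=1
After op 6 (read()): arr=[13 18 2 _ _] head=3 tail=3 count=0
After op 7 (write(22)): arr=[13 18 2 22 _] head=3 tail=4 count=1
After op 8 (write(19)): arr=[13 18 2 22 19] head=3 tail=0 count=2
After op 9 (write(14)): arr=[14 18 2 22 19] head=3 tail=1 count=3
After op 10 (write(10)): arr=[14 10 2 22 19] head=3 tail=2 count=4
After op 11 (write(6)): arr=[14 10 6 22 19] head=3 tail=3 count=5
After op 12 (write(16)): arr=[14 10 6 16 19] head=4 tail=4 count=5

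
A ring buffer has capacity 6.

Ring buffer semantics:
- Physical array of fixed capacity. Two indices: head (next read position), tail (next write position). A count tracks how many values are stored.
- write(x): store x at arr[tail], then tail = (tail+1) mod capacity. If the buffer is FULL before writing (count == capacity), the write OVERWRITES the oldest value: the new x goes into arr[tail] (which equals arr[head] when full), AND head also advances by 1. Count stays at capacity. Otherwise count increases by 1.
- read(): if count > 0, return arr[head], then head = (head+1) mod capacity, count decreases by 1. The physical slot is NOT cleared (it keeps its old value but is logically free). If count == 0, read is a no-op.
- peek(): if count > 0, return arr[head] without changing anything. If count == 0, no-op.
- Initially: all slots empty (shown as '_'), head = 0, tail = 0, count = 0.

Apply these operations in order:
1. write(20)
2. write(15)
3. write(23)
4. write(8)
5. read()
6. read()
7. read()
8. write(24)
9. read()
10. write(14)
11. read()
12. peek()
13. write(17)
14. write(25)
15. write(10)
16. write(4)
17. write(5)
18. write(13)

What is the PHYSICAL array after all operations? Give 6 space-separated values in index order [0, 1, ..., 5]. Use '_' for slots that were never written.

Answer: 17 25 10 4 5 13

Derivation:
After op 1 (write(20)): arr=[20 _ _ _ _ _] head=0 tail=1 count=1
After op 2 (write(15)): arr=[20 15 _ _ _ _] head=0 tail=2 count=2
After op 3 (write(23)): arr=[20 15 23 _ _ _] head=0 tail=3 count=3
After op 4 (write(8)): arr=[20 15 23 8 _ _] head=0 tail=4 count=4
After op 5 (read()): arr=[20 15 23 8 _ _] head=1 tail=4 count=3
After op 6 (read()): arr=[20 15 23 8 _ _] head=2 tail=4 count=2
After op 7 (read()): arr=[20 15 23 8 _ _] head=3 tail=4 count=1
After op 8 (write(24)): arr=[20 15 23 8 24 _] head=3 tail=5 count=2
After op 9 (read()): arr=[20 15 23 8 24 _] head=4 tail=5 count=1
After op 10 (write(14)): arr=[20 15 23 8 24 14] head=4 tail=0 count=2
After op 11 (read()): arr=[20 15 23 8 24 14] head=5 tail=0 count=1
After op 12 (peek()): arr=[20 15 23 8 24 14] head=5 tail=0 count=1
After op 13 (write(17)): arr=[17 15 23 8 24 14] head=5 tail=1 count=2
After op 14 (write(25)): arr=[17 25 23 8 24 14] head=5 tail=2 count=3
After op 15 (write(10)): arr=[17 25 10 8 24 14] head=5 tail=3 count=4
After op 16 (write(4)): arr=[17 25 10 4 24 14] head=5 tail=4 count=5
After op 17 (write(5)): arr=[17 25 10 4 5 14] head=5 tail=5 count=6
After op 18 (write(13)): arr=[17 25 10 4 5 13] head=0 tail=0 count=6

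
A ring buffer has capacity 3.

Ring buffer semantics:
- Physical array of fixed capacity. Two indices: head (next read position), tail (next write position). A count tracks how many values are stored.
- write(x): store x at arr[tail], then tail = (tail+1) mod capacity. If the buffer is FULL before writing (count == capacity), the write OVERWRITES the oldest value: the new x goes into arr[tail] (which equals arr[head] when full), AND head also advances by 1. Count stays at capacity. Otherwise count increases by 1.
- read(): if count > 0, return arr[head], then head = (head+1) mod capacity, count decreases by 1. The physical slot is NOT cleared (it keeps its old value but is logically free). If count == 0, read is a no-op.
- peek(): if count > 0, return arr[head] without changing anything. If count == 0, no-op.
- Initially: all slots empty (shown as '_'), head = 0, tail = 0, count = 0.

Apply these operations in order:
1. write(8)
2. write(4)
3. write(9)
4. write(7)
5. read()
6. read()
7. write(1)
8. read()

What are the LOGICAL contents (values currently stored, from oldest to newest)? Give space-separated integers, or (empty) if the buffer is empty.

After op 1 (write(8)): arr=[8 _ _] head=0 tail=1 count=1
After op 2 (write(4)): arr=[8 4 _] head=0 tail=2 count=2
After op 3 (write(9)): arr=[8 4 9] head=0 tail=0 count=3
After op 4 (write(7)): arr=[7 4 9] head=1 tail=1 count=3
After op 5 (read()): arr=[7 4 9] head=2 tail=1 count=2
After op 6 (read()): arr=[7 4 9] head=0 tail=1 count=1
After op 7 (write(1)): arr=[7 1 9] head=0 tail=2 count=2
After op 8 (read()): arr=[7 1 9] head=1 tail=2 count=1

Answer: 1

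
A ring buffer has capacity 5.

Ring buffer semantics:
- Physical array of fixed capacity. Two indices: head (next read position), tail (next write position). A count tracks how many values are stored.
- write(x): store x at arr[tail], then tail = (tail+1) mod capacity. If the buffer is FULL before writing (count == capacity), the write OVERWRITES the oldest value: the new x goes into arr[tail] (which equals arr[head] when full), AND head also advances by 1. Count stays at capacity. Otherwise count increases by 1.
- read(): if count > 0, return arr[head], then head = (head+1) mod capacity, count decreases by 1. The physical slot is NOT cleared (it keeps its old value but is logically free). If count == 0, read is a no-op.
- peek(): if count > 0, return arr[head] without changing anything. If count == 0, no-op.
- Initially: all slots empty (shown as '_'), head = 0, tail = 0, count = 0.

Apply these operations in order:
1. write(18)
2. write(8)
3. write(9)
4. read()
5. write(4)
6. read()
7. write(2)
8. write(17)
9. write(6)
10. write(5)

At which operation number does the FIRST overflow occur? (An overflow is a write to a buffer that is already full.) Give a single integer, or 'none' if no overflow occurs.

Answer: 10

Derivation:
After op 1 (write(18)): arr=[18 _ _ _ _] head=0 tail=1 count=1
After op 2 (write(8)): arr=[18 8 _ _ _] head=0 tail=2 count=2
After op 3 (write(9)): arr=[18 8 9 _ _] head=0 tail=3 count=3
After op 4 (read()): arr=[18 8 9 _ _] head=1 tail=3 count=2
After op 5 (write(4)): arr=[18 8 9 4 _] head=1 tail=4 count=3
After op 6 (read()): arr=[18 8 9 4 _] head=2 tail=4 count=2
After op 7 (write(2)): arr=[18 8 9 4 2] head=2 tail=0 count=3
After op 8 (write(17)): arr=[17 8 9 4 2] head=2 tail=1 count=4
After op 9 (write(6)): arr=[17 6 9 4 2] head=2 tail=2 count=5
After op 10 (write(5)): arr=[17 6 5 4 2] head=3 tail=3 count=5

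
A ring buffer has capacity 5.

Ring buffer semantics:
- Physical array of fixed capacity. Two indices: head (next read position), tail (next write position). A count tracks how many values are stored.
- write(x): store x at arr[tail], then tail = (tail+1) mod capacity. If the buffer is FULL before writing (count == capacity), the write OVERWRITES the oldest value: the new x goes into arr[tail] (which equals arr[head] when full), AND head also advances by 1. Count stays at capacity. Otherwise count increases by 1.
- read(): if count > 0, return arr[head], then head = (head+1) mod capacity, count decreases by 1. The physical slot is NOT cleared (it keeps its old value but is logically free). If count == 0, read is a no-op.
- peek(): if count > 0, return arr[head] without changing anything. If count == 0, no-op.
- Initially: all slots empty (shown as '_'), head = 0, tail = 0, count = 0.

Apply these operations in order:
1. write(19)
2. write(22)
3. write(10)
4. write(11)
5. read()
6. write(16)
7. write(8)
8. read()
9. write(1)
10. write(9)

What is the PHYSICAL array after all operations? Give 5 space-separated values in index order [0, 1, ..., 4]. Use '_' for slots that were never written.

After op 1 (write(19)): arr=[19 _ _ _ _] head=0 tail=1 count=1
After op 2 (write(22)): arr=[19 22 _ _ _] head=0 tail=2 count=2
After op 3 (write(10)): arr=[19 22 10 _ _] head=0 tail=3 count=3
After op 4 (write(11)): arr=[19 22 10 11 _] head=0 tail=4 count=4
After op 5 (read()): arr=[19 22 10 11 _] head=1 tail=4 count=3
After op 6 (write(16)): arr=[19 22 10 11 16] head=1 tail=0 count=4
After op 7 (write(8)): arr=[8 22 10 11 16] head=1 tail=1 count=5
After op 8 (read()): arr=[8 22 10 11 16] head=2 tail=1 count=4
After op 9 (write(1)): arr=[8 1 10 11 16] head=2 tail=2 count=5
After op 10 (write(9)): arr=[8 1 9 11 16] head=3 tail=3 count=5

Answer: 8 1 9 11 16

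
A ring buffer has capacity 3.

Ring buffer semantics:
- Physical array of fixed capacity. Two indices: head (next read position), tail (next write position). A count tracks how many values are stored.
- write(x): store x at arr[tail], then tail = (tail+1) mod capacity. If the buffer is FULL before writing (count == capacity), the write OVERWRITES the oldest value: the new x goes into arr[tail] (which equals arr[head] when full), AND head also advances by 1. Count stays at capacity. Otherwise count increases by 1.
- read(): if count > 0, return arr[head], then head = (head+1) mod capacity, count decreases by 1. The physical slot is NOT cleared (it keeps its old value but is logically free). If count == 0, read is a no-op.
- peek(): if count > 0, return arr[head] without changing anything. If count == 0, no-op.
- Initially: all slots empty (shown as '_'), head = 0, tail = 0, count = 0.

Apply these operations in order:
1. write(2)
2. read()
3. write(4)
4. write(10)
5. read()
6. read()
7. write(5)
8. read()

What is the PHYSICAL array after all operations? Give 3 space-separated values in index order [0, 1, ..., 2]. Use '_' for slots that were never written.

After op 1 (write(2)): arr=[2 _ _] head=0 tail=1 count=1
After op 2 (read()): arr=[2 _ _] head=1 tail=1 count=0
After op 3 (write(4)): arr=[2 4 _] head=1 tail=2 count=1
After op 4 (write(10)): arr=[2 4 10] head=1 tail=0 count=2
After op 5 (read()): arr=[2 4 10] head=2 tail=0 count=1
After op 6 (read()): arr=[2 4 10] head=0 tail=0 count=0
After op 7 (write(5)): arr=[5 4 10] head=0 tail=1 count=1
After op 8 (read()): arr=[5 4 10] head=1 tail=1 count=0

Answer: 5 4 10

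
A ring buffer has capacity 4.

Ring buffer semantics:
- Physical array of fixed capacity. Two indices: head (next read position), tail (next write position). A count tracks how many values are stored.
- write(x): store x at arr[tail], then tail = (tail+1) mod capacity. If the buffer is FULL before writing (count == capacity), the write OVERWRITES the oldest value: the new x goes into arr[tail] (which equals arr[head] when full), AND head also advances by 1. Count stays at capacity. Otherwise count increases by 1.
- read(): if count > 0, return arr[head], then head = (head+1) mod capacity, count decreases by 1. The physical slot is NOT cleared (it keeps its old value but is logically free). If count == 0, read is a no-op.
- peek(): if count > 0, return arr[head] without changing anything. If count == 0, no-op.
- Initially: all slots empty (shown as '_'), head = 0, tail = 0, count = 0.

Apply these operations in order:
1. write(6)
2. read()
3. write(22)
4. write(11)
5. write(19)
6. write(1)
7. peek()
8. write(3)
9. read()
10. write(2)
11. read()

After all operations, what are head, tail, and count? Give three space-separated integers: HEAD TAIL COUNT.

Answer: 0 3 3

Derivation:
After op 1 (write(6)): arr=[6 _ _ _] head=0 tail=1 count=1
After op 2 (read()): arr=[6 _ _ _] head=1 tail=1 count=0
After op 3 (write(22)): arr=[6 22 _ _] head=1 tail=2 count=1
After op 4 (write(11)): arr=[6 22 11 _] head=1 tail=3 count=2
After op 5 (write(19)): arr=[6 22 11 19] head=1 tail=0 count=3
After op 6 (write(1)): arr=[1 22 11 19] head=1 tail=1 count=4
After op 7 (peek()): arr=[1 22 11 19] head=1 tail=1 count=4
After op 8 (write(3)): arr=[1 3 11 19] head=2 tail=2 count=4
After op 9 (read()): arr=[1 3 11 19] head=3 tail=2 count=3
After op 10 (write(2)): arr=[1 3 2 19] head=3 tail=3 count=4
After op 11 (read()): arr=[1 3 2 19] head=0 tail=3 count=3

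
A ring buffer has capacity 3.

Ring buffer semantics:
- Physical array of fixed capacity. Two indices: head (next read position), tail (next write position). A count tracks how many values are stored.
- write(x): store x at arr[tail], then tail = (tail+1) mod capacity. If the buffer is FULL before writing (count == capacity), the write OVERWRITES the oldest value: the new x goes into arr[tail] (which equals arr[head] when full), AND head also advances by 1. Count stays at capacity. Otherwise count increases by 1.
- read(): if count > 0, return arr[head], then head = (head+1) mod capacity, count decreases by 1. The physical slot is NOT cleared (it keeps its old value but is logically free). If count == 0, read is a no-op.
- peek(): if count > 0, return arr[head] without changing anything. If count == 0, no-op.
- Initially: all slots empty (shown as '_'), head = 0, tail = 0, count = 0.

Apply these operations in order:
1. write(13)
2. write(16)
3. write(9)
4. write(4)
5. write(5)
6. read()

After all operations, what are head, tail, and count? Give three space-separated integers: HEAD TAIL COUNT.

Answer: 0 2 2

Derivation:
After op 1 (write(13)): arr=[13 _ _] head=0 tail=1 count=1
After op 2 (write(16)): arr=[13 16 _] head=0 tail=2 count=2
After op 3 (write(9)): arr=[13 16 9] head=0 tail=0 count=3
After op 4 (write(4)): arr=[4 16 9] head=1 tail=1 count=3
After op 5 (write(5)): arr=[4 5 9] head=2 tail=2 count=3
After op 6 (read()): arr=[4 5 9] head=0 tail=2 count=2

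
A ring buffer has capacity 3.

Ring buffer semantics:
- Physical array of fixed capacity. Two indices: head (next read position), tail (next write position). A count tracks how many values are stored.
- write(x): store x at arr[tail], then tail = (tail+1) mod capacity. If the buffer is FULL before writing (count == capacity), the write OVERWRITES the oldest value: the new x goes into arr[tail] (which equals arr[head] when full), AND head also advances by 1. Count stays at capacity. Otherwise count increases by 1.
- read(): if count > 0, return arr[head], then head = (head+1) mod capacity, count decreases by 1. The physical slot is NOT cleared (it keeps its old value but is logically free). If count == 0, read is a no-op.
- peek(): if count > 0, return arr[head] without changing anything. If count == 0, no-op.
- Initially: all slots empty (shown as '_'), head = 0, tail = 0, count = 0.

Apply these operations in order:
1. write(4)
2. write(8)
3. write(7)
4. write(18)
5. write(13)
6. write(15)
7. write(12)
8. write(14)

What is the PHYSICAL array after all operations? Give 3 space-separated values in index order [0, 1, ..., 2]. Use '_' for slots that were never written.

Answer: 12 14 15

Derivation:
After op 1 (write(4)): arr=[4 _ _] head=0 tail=1 count=1
After op 2 (write(8)): arr=[4 8 _] head=0 tail=2 count=2
After op 3 (write(7)): arr=[4 8 7] head=0 tail=0 count=3
After op 4 (write(18)): arr=[18 8 7] head=1 tail=1 count=3
After op 5 (write(13)): arr=[18 13 7] head=2 tail=2 count=3
After op 6 (write(15)): arr=[18 13 15] head=0 tail=0 count=3
After op 7 (write(12)): arr=[12 13 15] head=1 tail=1 count=3
After op 8 (write(14)): arr=[12 14 15] head=2 tail=2 count=3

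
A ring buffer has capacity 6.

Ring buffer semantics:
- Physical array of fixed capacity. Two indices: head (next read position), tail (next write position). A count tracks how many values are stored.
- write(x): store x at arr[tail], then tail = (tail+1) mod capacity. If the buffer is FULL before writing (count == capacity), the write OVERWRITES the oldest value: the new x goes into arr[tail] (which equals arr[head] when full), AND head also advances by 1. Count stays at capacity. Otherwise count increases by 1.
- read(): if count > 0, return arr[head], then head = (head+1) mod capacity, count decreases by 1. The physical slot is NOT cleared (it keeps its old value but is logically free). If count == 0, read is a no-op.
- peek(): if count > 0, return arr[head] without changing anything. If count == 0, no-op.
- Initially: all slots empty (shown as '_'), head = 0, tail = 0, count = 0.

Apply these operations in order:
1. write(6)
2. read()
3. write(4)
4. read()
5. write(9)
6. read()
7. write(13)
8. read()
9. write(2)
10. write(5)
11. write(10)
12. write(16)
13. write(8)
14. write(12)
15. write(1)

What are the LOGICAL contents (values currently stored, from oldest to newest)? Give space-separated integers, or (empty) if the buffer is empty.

Answer: 5 10 16 8 12 1

Derivation:
After op 1 (write(6)): arr=[6 _ _ _ _ _] head=0 tail=1 count=1
After op 2 (read()): arr=[6 _ _ _ _ _] head=1 tail=1 count=0
After op 3 (write(4)): arr=[6 4 _ _ _ _] head=1 tail=2 count=1
After op 4 (read()): arr=[6 4 _ _ _ _] head=2 tail=2 count=0
After op 5 (write(9)): arr=[6 4 9 _ _ _] head=2 tail=3 count=1
After op 6 (read()): arr=[6 4 9 _ _ _] head=3 tail=3 count=0
After op 7 (write(13)): arr=[6 4 9 13 _ _] head=3 tail=4 count=1
After op 8 (read()): arr=[6 4 9 13 _ _] head=4 tail=4 count=0
After op 9 (write(2)): arr=[6 4 9 13 2 _] head=4 tail=5 count=1
After op 10 (write(5)): arr=[6 4 9 13 2 5] head=4 tail=0 count=2
After op 11 (write(10)): arr=[10 4 9 13 2 5] head=4 tail=1 count=3
After op 12 (write(16)): arr=[10 16 9 13 2 5] head=4 tail=2 count=4
After op 13 (write(8)): arr=[10 16 8 13 2 5] head=4 tail=3 count=5
After op 14 (write(12)): arr=[10 16 8 12 2 5] head=4 tail=4 count=6
After op 15 (write(1)): arr=[10 16 8 12 1 5] head=5 tail=5 count=6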